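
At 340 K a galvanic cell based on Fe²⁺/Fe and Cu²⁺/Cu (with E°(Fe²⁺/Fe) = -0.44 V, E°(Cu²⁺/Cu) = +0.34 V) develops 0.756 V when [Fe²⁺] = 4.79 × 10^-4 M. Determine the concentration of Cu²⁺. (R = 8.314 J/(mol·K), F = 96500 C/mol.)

9.3 × 10^-5 M

From the Nernst equation, ln Q = nF(E° − E)/RT = 2×96500×(0.78 − 0.756)/(8.314×340) = 1.639, so Q = 5.15.
With Q = [Fe²⁺]/[Cu²⁺] and the known concentrations, [Cu²⁺] in the denominator gives [Cu²⁺] = 9.3 × 10^-5 M.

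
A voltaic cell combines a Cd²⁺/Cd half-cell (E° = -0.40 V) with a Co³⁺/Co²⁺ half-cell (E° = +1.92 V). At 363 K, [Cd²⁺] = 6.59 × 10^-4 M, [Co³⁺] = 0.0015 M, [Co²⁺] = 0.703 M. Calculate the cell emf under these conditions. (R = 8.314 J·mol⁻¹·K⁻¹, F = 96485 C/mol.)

The Co³⁺/Co²⁺ couple has the higher reduction potential and acts as the cathode, so E°_cell = +1.92 − (-0.40) = 2.32 V.
Balancing electrons gives n = 2; the reaction quotient is Q = [Cd²⁺]·[Co²⁺]^2/[Co³⁺]^2 = 145.
E = E° − (RT/nF) ln Q = 2.32 − (8.314×363)/(2×96485) × (4.975) = 2.320 − 0.078 = 2.242 V.

2.24 V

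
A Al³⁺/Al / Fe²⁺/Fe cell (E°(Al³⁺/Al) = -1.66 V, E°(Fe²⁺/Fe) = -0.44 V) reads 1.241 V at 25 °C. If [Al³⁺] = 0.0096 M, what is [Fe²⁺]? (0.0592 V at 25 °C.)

From the Nernst equation, log Q = n(E° − E)/0.0592 = 6(1.22 − 1.241)/0.0592 = -2.128, so Q = 0.00744.
With Q = [Al³⁺]^2/[Fe²⁺]^3 and the known concentrations, [Fe²⁺]^3 in the denominator gives [Fe²⁺] = 0.23 M.

0.23 M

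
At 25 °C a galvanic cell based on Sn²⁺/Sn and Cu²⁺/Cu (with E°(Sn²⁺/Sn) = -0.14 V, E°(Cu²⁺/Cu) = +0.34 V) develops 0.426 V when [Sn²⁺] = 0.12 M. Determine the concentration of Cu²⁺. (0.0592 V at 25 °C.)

0.0018 M

From the Nernst equation, log Q = n(E° − E)/0.0592 = 2(0.48 − 0.426)/0.0592 = 1.824, so Q = 66.7.
With Q = [Sn²⁺]/[Cu²⁺] and the known concentrations, [Cu²⁺] in the denominator gives [Cu²⁺] = 0.0018 M.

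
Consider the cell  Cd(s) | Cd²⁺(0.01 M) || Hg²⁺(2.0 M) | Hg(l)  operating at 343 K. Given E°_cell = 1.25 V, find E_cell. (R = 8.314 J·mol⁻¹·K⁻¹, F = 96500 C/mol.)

Balancing electrons gives n = 2; the reaction quotient is Q = [Cd²⁺]/[Hg²⁺] = 0.00500.
E = E° − (RT/nF) ln Q = 1.25 − (8.314×343)/(2×96500) × (-5.298) = 1.250 + 0.078 = 1.328 V.

1.33 V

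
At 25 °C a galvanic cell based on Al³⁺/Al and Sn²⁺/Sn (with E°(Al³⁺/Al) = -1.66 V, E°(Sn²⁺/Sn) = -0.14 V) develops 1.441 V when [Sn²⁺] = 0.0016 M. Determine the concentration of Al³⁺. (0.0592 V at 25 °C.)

0.64 M

From the Nernst equation, log Q = n(E° − E)/0.0592 = 6(1.52 − 1.441)/0.0592 = 8.007, so Q = 1.02 × 10^8.
With Q = [Al³⁺]^2/[Sn²⁺]^3 and the known concentrations, [Al³⁺]^2 in the numerator gives [Al³⁺] = 0.64 M.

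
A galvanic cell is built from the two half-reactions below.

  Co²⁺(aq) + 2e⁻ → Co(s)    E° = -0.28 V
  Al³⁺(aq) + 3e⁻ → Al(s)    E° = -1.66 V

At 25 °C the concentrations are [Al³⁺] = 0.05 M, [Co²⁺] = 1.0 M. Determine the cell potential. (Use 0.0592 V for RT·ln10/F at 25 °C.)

The Co²⁺/Co couple has the higher reduction potential and acts as the cathode, so E°_cell = -0.28 − (-1.66) = 1.38 V.
Balancing electrons gives n = 6; the reaction quotient is Q = [Al³⁺]^2/[Co²⁺]^3 = 0.00250.
At 25 °C, E = E° − (0.0592/n) log Q = 1.38 − (0.0592/6)(-2.602) = 1.380 + 0.026 = 1.406 V.

1.41 V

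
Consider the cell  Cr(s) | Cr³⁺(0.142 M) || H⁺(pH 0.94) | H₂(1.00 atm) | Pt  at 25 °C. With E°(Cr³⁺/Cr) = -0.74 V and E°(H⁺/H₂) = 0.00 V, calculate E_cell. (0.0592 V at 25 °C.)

The hydrogen couple is the cathode, so E°_cell = 0.74 V; n = 6.
[H⁺] = 10^(−0.94) = 0.11 M, and Q = [Cr³⁺]^2·P(H₂)^3 / [H⁺]^6 = 8800.
E = E° − (0.0592/6) log Q = 0.74 − (0.0592/6)(3.945) = 0.701 V.

0.70 V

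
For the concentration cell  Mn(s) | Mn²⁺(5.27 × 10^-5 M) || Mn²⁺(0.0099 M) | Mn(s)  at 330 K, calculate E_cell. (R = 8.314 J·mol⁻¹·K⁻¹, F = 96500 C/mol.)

Both half-cells are Mn²⁺/Mn, so E°_cell = 0. The concentrated side is the cathode; the cell reaction moves Mn²⁺ from high to low concentration with n = 2.
Q = [Mn²⁺]_dilute/[Mn²⁺]_conc = 5.27 × 10^-5/0.0099 = 0.00532.
E = 0 − (RT/nF) ln Q = −((8.314×330)/(2×96500))(-5.236) = 0.0744 V.

0.074 V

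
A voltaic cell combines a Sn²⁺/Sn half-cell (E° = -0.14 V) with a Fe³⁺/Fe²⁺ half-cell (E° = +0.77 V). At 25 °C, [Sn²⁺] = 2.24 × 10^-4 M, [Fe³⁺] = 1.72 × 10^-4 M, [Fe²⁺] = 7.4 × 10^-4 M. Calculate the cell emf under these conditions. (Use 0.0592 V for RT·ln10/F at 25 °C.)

The Fe³⁺/Fe²⁺ couple has the higher reduction potential and acts as the cathode, so E°_cell = +0.77 − (-0.14) = 0.91 V.
Balancing electrons gives n = 2; the reaction quotient is Q = [Sn²⁺]·[Fe²⁺]^2/[Fe³⁺]^2 = 0.00415.
At 25 °C, E = E° − (0.0592/n) log Q = 0.91 − (0.0592/2)(-2.382) = 0.910 + 0.071 = 0.981 V.

0.981 V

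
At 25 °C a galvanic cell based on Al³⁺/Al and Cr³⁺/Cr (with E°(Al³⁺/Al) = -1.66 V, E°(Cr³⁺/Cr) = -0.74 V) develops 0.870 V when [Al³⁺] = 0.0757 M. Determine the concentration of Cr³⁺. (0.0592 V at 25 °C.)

2.2 × 10^-4 M

From the Nernst equation, log Q = n(E° − E)/0.0592 = 3(0.92 − 0.870)/0.0592 = 2.534, so Q = 342.
With Q = [Al³⁺]/[Cr³⁺] and the known concentrations, [Cr³⁺] in the denominator gives [Cr³⁺] = 2.2 × 10^-4 M.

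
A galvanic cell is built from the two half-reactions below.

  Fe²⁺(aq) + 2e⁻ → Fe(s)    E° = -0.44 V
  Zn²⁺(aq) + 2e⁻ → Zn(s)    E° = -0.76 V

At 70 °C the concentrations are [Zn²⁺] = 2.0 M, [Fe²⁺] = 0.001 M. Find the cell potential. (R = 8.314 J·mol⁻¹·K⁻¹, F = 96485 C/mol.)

0.208 V

The Fe²⁺/Fe couple has the higher reduction potential and acts as the cathode, so E°_cell = -0.44 − (-0.76) = 0.32 V.
Balancing electrons gives n = 2; the reaction quotient is Q = [Zn²⁺]/[Fe²⁺] = 2000.
E = E° − (RT/nF) ln Q = 0.32 − (8.314×343)/(2×96485) × (7.601) = 0.320 − 0.112 = 0.208 V.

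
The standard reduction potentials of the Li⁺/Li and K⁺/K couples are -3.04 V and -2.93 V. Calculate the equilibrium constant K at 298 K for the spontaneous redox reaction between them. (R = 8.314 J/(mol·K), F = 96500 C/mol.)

E°_cell = -2.93 − (-3.04) = 0.11 V, with n = 1 electron transferred.
At equilibrium E = 0, so the Nernst equation gives ln K = nFE°/RT = (1)(96500)(0.11)/((8.314)(298)) = 4.28.
K = e^4.28 = 73.

73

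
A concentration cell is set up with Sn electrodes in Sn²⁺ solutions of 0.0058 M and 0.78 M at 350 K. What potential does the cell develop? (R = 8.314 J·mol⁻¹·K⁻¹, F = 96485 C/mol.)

0.074 V

Both half-cells are Sn²⁺/Sn, so E°_cell = 0. The concentrated side is the cathode; the cell reaction moves Sn²⁺ from high to low concentration with n = 2.
Q = [Sn²⁺]_dilute/[Sn²⁺]_conc = 0.0058/0.78 = 0.00744.
E = 0 − (RT/nF) ln Q = −((8.314×350)/(2×96485))(-4.901) = 0.0739 V.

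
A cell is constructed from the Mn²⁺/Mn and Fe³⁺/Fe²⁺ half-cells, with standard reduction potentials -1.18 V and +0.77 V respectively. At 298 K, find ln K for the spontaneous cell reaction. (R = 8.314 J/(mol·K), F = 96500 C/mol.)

E°_cell = +0.77 − (-1.18) = 1.95 V, with n = 2 electrons transferred.
At equilibrium E = 0, so the Nernst equation gives ln K = nFE°/RT = (2)(96500)(1.95)/((8.314)(298)) = 151.90.

ln K = 151.9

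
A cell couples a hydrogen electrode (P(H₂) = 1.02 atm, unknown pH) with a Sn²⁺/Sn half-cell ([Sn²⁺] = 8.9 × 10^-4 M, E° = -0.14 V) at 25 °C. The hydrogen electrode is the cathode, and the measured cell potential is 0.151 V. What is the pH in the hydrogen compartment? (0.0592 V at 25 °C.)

E°_cell = 0.14 V and n = 2.
log Q = n(E° − E)/0.0592 = 2×(0.14 − 0.151)/0.0592 = -0.372.
With Q = [Sn²⁺]·P(H₂) / [H⁺]^2, solving for [H⁺] gives log[H⁺] = -1.335, so pH = 1.34.

pH = 1.34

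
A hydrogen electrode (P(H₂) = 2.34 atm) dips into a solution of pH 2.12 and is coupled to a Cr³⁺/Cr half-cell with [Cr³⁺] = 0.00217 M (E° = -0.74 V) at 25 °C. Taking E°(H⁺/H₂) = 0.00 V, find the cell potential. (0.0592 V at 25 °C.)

The hydrogen couple is the cathode, so E°_cell = 0.74 V; n = 6.
[H⁺] = 10^(−2.12) = 0.0076 M, and Q = [Cr³⁺]^2·P(H₂)^3 / [H⁺]^6 = 3.17 × 10^8.
E = E° − (0.0592/6) log Q = 0.74 − (0.0592/6)(8.501) = 0.656 V.

0.66 V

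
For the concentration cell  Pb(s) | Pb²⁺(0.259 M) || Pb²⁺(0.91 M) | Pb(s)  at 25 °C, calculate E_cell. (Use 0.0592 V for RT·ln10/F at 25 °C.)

Both half-cells are Pb²⁺/Pb, so E°_cell = 0. The concentrated side is the cathode; the cell reaction moves Pb²⁺ from high to low concentration with n = 2.
Q = [Pb²⁺]_dilute/[Pb²⁺]_conc = 0.259/0.91 = 0.285.
E = 0 − (0.0592/2) log Q = −(0.0592/2)(-0.546) = 0.0162 V.

0.016 V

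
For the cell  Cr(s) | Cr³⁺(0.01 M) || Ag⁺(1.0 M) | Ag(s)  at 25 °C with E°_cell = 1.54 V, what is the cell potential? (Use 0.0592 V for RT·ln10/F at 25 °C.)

Balancing electrons gives n = 3; the reaction quotient is Q = [Cr³⁺]/[Ag⁺]^3 = 0.0100.
At 25 °C, E = E° − (0.0592/n) log Q = 1.54 − (0.0592/3)(-2.000) = 1.540 + 0.039 = 1.579 V.

1.58 V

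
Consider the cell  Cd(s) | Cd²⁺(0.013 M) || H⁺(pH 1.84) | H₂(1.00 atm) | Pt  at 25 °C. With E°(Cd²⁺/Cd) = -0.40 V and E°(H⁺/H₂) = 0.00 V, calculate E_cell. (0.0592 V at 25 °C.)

The hydrogen couple is the cathode, so E°_cell = 0.40 V; n = 2.
[H⁺] = 10^(−1.84) = 0.014 M, and Q = [Cd²⁺]·P(H₂) / [H⁺]^2 = 62.2.
E = E° − (0.0592/2) log Q = 0.40 − (0.0592/2)(1.794) = 0.347 V.

0.35 V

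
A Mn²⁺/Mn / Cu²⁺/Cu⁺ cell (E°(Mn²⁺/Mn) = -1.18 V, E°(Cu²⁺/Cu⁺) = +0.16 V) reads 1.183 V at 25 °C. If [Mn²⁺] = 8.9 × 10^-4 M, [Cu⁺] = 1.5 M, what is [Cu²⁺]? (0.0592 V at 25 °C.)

1 × 10^-4 M

From the Nernst equation, log Q = n(E° − E)/0.0592 = 2(1.34 − 1.183)/0.0592 = 5.304, so Q = 2.01 × 10^5.
With Q = [Mn²⁺]·[Cu⁺]^2/[Cu²⁺]^2 and the known concentrations, [Cu²⁺]^2 in the denominator gives [Cu²⁺] = 1 × 10^-4 M.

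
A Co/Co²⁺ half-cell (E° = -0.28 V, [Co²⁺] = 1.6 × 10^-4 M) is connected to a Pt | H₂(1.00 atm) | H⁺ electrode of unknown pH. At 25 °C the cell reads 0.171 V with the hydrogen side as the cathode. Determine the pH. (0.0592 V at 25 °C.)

pH = 3.74

E°_cell = 0.28 V and n = 2.
log Q = n(E° − E)/0.0592 = 2×(0.28 − 0.171)/0.0592 = 3.682.
With Q = [Co²⁺]·P(H₂) / [H⁺]^2, solving for [H⁺] gives log[H⁺] = -3.739, so pH = 3.74.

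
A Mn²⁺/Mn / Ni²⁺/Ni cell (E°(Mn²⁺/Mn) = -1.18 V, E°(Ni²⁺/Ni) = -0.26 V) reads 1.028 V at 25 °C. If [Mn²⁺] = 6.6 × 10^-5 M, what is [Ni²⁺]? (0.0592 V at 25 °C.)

0.29 M

From the Nernst equation, log Q = n(E° − E)/0.0592 = 2(0.92 − 1.028)/0.0592 = -3.649, so Q = 2.25 × 10^-4.
With Q = [Mn²⁺]/[Ni²⁺] and the known concentrations, [Ni²⁺] in the denominator gives [Ni²⁺] = 0.29 M.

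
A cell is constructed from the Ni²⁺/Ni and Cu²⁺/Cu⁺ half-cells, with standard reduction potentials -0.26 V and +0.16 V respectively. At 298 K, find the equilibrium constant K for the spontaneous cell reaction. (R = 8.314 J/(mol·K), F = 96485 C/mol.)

E°_cell = +0.16 − (-0.26) = 0.42 V, with n = 2 electrons transferred.
At equilibrium E = 0, so the Nernst equation gives ln K = nFE°/RT = (2)(96485)(0.42)/((8.314)(298)) = 32.71.
K = e^32.71 = 1.6 × 10^14.

1.6 × 10^14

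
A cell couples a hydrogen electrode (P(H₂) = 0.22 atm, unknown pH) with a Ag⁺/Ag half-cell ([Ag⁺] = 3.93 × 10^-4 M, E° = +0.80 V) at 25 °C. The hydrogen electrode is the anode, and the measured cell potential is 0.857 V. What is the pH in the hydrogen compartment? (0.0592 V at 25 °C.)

E°_cell = 0.80 V and n = 2.
log Q = n(E° − E)/0.0592 = 2×(0.80 − 0.857)/0.0592 = -1.926.
With Q = [H⁺]^2 / ([Ag⁺]^2·P(H₂)), solving for [H⁺] gives log[H⁺] = -4.697, so pH = 4.70.

pH = 4.70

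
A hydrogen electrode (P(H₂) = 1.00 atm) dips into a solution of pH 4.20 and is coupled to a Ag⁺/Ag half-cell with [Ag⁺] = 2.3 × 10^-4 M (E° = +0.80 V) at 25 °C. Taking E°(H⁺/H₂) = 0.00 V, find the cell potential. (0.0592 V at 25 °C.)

The Ag⁺/Ag couple is the cathode, so E°_cell = 0.80 V; n = 2.
[H⁺] = 10^(−4.20) = 6.3 × 10^-5 M, and Q = [H⁺]^2 / ([Ag⁺]^2·P(H₂)) = 0.0753.
E = E° − (0.0592/2) log Q = 0.80 − (0.0592/2)(-1.123) = 0.833 V.

0.83 V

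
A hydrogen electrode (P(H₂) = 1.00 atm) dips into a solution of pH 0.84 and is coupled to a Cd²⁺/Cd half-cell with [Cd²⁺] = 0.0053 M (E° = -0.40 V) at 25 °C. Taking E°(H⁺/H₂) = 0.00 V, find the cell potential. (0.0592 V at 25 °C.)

The hydrogen couple is the cathode, so E°_cell = 0.40 V; n = 2.
[H⁺] = 10^(−0.84) = 0.14 M, and Q = [Cd²⁺]·P(H₂) / [H⁺]^2 = 0.254.
E = E° − (0.0592/2) log Q = 0.40 − (0.0592/2)(-0.596) = 0.418 V.

0.42 V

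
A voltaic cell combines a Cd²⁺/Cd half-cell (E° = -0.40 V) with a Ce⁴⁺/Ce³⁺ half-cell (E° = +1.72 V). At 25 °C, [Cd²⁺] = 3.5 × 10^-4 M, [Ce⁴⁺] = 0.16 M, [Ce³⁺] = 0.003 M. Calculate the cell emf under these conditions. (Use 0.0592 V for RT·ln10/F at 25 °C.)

The Ce⁴⁺/Ce³⁺ couple has the higher reduction potential and acts as the cathode, so E°_cell = +1.72 − (-0.40) = 2.12 V.
Balancing electrons gives n = 2; the reaction quotient is Q = [Cd²⁺]·[Ce³⁺]^2/[Ce⁴⁺]^2 = 1.23 × 10^-7.
At 25 °C, E = E° − (0.0592/n) log Q = 2.12 − (0.0592/2)(-6.910) = 2.120 + 0.205 = 2.325 V.

2.32 V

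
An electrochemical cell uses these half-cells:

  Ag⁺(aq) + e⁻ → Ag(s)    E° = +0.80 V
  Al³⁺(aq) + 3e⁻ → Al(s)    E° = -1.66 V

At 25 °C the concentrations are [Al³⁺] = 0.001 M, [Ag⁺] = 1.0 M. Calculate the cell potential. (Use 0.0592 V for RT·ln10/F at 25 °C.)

The Ag⁺/Ag couple has the higher reduction potential and acts as the cathode, so E°_cell = +0.80 − (-1.66) = 2.46 V.
Balancing electrons gives n = 3; the reaction quotient is Q = [Al³⁺]/[Ag⁺]^3 = 0.00100.
At 25 °C, E = E° − (0.0592/n) log Q = 2.46 − (0.0592/3)(-3.000) = 2.460 + 0.059 = 2.519 V.

2.52 V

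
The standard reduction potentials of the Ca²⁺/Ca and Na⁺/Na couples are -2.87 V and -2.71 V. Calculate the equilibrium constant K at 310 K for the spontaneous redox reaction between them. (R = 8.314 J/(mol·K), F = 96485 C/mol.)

E°_cell = -2.71 − (-2.87) = 0.16 V, with n = 2 electrons transferred.
At equilibrium E = 0, so the Nernst equation gives ln K = nFE°/RT = (2)(96485)(0.16)/((8.314)(310)) = 11.98.
K = e^11.98 = 1.6 × 10^5.

1.6 × 10^5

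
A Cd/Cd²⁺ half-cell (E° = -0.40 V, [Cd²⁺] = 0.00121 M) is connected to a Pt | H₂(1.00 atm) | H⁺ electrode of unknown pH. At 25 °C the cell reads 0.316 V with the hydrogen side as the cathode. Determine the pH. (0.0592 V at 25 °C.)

E°_cell = 0.40 V and n = 2.
log Q = n(E° − E)/0.0592 = 2×(0.40 − 0.316)/0.0592 = 2.838.
With Q = [Cd²⁺]·P(H₂) / [H⁺]^2, solving for [H⁺] gives log[H⁺] = -2.878, so pH = 2.88.

pH = 2.88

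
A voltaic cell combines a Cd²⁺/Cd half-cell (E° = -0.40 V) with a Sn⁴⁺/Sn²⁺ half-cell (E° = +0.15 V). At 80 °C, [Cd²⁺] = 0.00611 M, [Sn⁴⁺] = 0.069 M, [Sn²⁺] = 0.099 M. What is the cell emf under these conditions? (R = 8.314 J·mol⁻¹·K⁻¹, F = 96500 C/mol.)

The Sn⁴⁺/Sn²⁺ couple has the higher reduction potential and acts as the cathode, so E°_cell = +0.15 − (-0.40) = 0.55 V.
Balancing electrons gives n = 2; the reaction quotient is Q = [Cd²⁺]·[Sn²⁺]/[Sn⁴⁺] = 0.00877.
E = E° − (RT/nF) ln Q = 0.55 − (8.314×353)/(2×96500) × (-4.737) = 0.550 + 0.072 = 0.622 V.

0.622 V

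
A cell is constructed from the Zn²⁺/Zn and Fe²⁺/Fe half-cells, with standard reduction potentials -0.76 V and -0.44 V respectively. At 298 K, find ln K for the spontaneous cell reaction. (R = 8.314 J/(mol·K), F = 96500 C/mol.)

ln K = 24.9

E°_cell = -0.44 − (-0.76) = 0.32 V, with n = 2 electrons transferred.
At equilibrium E = 0, so the Nernst equation gives ln K = nFE°/RT = (2)(96500)(0.32)/((8.314)(298)) = 24.93.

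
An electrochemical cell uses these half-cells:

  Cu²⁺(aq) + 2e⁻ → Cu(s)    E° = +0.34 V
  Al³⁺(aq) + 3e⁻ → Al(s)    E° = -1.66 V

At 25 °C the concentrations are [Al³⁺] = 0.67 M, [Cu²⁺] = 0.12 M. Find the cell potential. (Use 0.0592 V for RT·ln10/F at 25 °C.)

1.98 V

The Cu²⁺/Cu couple has the higher reduction potential and acts as the cathode, so E°_cell = +0.34 − (-1.66) = 2.00 V.
Balancing electrons gives n = 6; the reaction quotient is Q = [Al³⁺]^2/[Cu²⁺]^3 = 260.
At 25 °C, E = E° − (0.0592/n) log Q = 2.00 − (0.0592/6)(2.415) = 2.000 − 0.024 = 1.976 V.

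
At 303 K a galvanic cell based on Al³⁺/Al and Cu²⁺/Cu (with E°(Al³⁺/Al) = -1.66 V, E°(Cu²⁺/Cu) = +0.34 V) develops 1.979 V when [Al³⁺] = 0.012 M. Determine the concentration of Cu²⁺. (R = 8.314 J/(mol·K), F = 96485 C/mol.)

From the Nernst equation, ln Q = nF(E° − E)/RT = 6×96485×(2.00 − 1.979)/(8.314×303) = 4.826, so Q = 125.
With Q = [Al³⁺]^2/[Cu²⁺]^3 and the known concentrations, [Cu²⁺]^3 in the denominator gives [Cu²⁺] = 0.01 M.

0.01 M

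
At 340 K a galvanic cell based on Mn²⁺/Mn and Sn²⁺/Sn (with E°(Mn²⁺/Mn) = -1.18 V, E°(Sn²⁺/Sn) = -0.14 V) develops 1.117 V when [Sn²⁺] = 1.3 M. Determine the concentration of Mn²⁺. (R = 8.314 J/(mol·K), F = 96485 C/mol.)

0.0068 M

From the Nernst equation, ln Q = nF(E° − E)/RT = 2×96485×(1.04 − 1.117)/(8.314×340) = -5.256, so Q = 0.00521.
With Q = [Mn²⁺]/[Sn²⁺] and the known concentrations, [Mn²⁺] in the numerator gives [Mn²⁺] = 0.0068 M.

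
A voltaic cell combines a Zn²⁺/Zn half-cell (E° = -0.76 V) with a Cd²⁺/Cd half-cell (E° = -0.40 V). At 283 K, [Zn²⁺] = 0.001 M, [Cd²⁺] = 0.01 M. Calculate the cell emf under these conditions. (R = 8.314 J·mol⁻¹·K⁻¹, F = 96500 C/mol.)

0.388 V

The Cd²⁺/Cd couple has the higher reduction potential and acts as the cathode, so E°_cell = -0.40 − (-0.76) = 0.36 V.
Balancing electrons gives n = 2; the reaction quotient is Q = [Zn²⁺]/[Cd²⁺] = 0.100.
E = E° − (RT/nF) ln Q = 0.36 − (8.314×283)/(2×96500) × (-2.303) = 0.360 + 0.028 = 0.388 V.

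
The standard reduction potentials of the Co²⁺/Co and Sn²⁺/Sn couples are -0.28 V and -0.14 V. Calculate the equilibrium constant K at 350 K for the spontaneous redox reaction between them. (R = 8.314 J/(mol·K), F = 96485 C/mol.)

E°_cell = -0.14 − (-0.28) = 0.14 V, with n = 2 electrons transferred.
At equilibrium E = 0, so the Nernst equation gives ln K = nFE°/RT = (2)(96485)(0.14)/((8.314)(350)) = 9.28.
K = e^9.28 = 1.1 × 10^4.

1.1 × 10^4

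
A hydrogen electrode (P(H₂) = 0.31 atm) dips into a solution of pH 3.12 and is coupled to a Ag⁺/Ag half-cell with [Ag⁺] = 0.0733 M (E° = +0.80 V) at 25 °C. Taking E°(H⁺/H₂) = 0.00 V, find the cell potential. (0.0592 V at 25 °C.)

0.90 V

The Ag⁺/Ag couple is the cathode, so E°_cell = 0.80 V; n = 2.
[H⁺] = 10^(−3.12) = 7.6 × 10^-4 M, and Q = [H⁺]^2 / ([Ag⁺]^2·P(H₂)) = 3.45 × 10^-4.
E = E° − (0.0592/2) log Q = 0.80 − (0.0592/2)(-3.462) = 0.902 V.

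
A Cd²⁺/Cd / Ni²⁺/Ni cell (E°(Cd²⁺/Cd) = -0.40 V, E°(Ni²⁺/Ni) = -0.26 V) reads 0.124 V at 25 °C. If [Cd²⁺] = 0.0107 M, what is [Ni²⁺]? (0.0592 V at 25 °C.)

From the Nernst equation, log Q = n(E° − E)/0.0592 = 2(0.14 − 0.124)/0.0592 = 0.541, so Q = 3.47.
With Q = [Cd²⁺]/[Ni²⁺] and the known concentrations, [Ni²⁺] in the denominator gives [Ni²⁺] = 0.0031 M.

0.0031 M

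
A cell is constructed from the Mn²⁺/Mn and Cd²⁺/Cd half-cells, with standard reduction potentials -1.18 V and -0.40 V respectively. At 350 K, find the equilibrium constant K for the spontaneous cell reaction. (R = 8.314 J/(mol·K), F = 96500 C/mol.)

2.9 × 10^22

E°_cell = -0.40 − (-1.18) = 0.78 V, with n = 2 electrons transferred.
At equilibrium E = 0, so the Nernst equation gives ln K = nFE°/RT = (2)(96500)(0.78)/((8.314)(350)) = 51.73.
K = e^51.73 = 2.9 × 10^22.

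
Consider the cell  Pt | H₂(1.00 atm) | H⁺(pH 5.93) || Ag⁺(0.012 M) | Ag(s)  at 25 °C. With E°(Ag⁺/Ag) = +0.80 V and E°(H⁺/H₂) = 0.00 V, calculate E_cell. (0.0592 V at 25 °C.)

1.04 V

The Ag⁺/Ag couple is the cathode, so E°_cell = 0.80 V; n = 2.
[H⁺] = 10^(−5.93) = 1.2 × 10^-6 M, and Q = [H⁺]^2 / ([Ag⁺]^2·P(H₂)) = 9.59 × 10^-9.
E = E° − (0.0592/2) log Q = 0.80 − (0.0592/2)(-8.018) = 1.037 V.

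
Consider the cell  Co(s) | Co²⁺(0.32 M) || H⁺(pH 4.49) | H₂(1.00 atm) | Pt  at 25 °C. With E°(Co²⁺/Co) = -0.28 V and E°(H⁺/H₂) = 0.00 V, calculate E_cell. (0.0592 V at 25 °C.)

0.029 V

The hydrogen couple is the cathode, so E°_cell = 0.28 V; n = 2.
[H⁺] = 10^(−4.49) = 3.2 × 10^-5 M, and Q = [Co²⁺]·P(H₂) / [H⁺]^2 = 3.06 × 10^8.
E = E° − (0.0592/2) log Q = 0.28 − (0.0592/2)(8.485) = 0.029 V.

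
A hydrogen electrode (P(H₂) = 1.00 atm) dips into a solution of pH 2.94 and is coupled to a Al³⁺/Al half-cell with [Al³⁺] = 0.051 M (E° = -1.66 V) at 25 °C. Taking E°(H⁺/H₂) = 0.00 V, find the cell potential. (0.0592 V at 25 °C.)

1.51 V

The hydrogen couple is the cathode, so E°_cell = 1.66 V; n = 6.
[H⁺] = 10^(−2.94) = 0.0011 M, and Q = [Al³⁺]^2·P(H₂)^3 / [H⁺]^6 = 1.14 × 10^15.
E = E° − (0.0592/6) log Q = 1.66 − (0.0592/6)(15.055) = 1.511 V.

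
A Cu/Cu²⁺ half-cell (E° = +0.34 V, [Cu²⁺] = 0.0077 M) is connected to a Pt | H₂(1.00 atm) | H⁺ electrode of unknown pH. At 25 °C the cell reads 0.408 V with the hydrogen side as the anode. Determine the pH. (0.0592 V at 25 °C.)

pH = 2.21

E°_cell = 0.34 V and n = 2.
log Q = n(E° − E)/0.0592 = 2×(0.34 − 0.408)/0.0592 = -2.297.
With Q = [H⁺]^2 / ([Cu²⁺]·P(H₂)), solving for [H⁺] gives log[H⁺] = -2.205, so pH = 2.21.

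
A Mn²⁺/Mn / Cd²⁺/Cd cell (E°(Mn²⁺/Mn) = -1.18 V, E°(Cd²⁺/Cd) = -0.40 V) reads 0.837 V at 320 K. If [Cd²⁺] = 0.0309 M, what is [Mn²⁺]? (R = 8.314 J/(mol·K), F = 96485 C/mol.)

From the Nernst equation, ln Q = nF(E° − E)/RT = 2×96485×(0.78 − 0.837)/(8.314×320) = -4.134, so Q = 0.0160.
With Q = [Mn²⁺]/[Cd²⁺] and the known concentrations, [Mn²⁺] in the numerator gives [Mn²⁺] = 4.9 × 10^-4 M.

4.9 × 10^-4 M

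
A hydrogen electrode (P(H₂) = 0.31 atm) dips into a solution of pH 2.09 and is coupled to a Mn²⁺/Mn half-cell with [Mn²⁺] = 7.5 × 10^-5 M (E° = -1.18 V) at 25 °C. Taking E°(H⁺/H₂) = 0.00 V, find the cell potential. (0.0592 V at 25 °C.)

The hydrogen couple is the cathode, so E°_cell = 1.18 V; n = 2.
[H⁺] = 10^(−2.09) = 0.0081 M, and Q = [Mn²⁺]·P(H₂) / [H⁺]^2 = 0.352.
E = E° − (0.0592/2) log Q = 1.18 − (0.0592/2)(-0.454) = 1.193 V.

1.19 V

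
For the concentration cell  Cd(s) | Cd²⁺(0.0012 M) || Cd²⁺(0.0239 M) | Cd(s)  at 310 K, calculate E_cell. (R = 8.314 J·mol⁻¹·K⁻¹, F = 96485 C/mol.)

Both half-cells are Cd²⁺/Cd, so E°_cell = 0. The concentrated side is the cathode; the cell reaction moves Cd²⁺ from high to low concentration with n = 2.
Q = [Cd²⁺]_dilute/[Cd²⁺]_conc = 0.0012/0.0239 = 0.0502.
E = 0 − (RT/nF) ln Q = −((8.314×310)/(2×96485))(-2.992) = 0.0400 V.

0.040 V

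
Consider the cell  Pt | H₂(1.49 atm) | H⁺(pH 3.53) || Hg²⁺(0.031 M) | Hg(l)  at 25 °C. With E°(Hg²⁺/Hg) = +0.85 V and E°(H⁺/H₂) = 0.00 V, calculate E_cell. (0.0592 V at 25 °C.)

The Hg²⁺/Hg couple is the cathode, so E°_cell = 0.85 V; n = 2.
[H⁺] = 10^(−3.53) = 3 × 10^-4 M, and Q = [H⁺]^2 / ([Hg²⁺]·P(H₂)) = 1.89 × 10^-6.
E = E° − (0.0592/2) log Q = 0.85 − (0.0592/2)(-5.725) = 1.019 V.

1.02 V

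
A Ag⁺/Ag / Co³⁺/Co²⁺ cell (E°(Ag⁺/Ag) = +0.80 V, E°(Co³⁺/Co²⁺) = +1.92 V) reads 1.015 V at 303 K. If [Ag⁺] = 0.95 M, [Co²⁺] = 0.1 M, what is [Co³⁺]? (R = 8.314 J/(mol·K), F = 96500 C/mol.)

From the Nernst equation, ln Q = nF(E° − E)/RT = 1×96500×(1.12 − 1.015)/(8.314×303) = 4.022, so Q = 55.8.
With Q = [Ag⁺]·[Co²⁺]/[Co³⁺] and the known concentrations, [Co³⁺] in the denominator gives [Co³⁺] = 0.0017 M.

0.0017 M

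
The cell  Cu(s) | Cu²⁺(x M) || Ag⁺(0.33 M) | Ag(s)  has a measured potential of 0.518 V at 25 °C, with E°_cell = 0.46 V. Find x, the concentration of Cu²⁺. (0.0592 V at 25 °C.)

0.0012 M

From the Nernst equation, log Q = n(E° − E)/0.0592 = 2(0.46 − 0.518)/0.0592 = -1.959, so Q = 0.0110.
With Q = [Cu²⁺]/[Ag⁺]^2 and the known concentrations, [Cu²⁺] in the numerator gives [Cu²⁺] = 0.0012 M.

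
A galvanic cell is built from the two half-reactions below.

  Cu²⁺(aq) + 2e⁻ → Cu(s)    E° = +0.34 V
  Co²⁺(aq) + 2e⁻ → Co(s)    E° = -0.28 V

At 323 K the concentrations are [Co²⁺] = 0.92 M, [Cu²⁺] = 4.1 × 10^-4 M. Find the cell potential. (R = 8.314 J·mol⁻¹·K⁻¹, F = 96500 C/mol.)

0.513 V

The Cu²⁺/Cu couple has the higher reduction potential and acts as the cathode, so E°_cell = +0.34 − (-0.28) = 0.62 V.
Balancing electrons gives n = 2; the reaction quotient is Q = [Co²⁺]/[Cu²⁺] = 2240.
E = E° − (RT/nF) ln Q = 0.62 − (8.314×323)/(2×96500) × (7.716) = 0.620 − 0.107 = 0.513 V.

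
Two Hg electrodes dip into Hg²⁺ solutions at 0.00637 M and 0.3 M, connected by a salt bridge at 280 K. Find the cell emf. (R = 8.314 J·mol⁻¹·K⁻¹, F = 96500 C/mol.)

Both half-cells are Hg²⁺/Hg, so E°_cell = 0. The concentrated side is the cathode; the cell reaction moves Hg²⁺ from high to low concentration with n = 2.
Q = [Hg²⁺]_dilute/[Hg²⁺]_conc = 0.00637/0.3 = 0.0212.
E = 0 − (RT/nF) ln Q = −((8.314×280)/(2×96500))(-3.852) = 0.0465 V.

0.046 V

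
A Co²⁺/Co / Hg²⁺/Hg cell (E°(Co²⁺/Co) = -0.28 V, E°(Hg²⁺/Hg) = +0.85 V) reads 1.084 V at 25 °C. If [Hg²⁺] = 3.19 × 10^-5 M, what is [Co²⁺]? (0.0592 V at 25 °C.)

From the Nernst equation, log Q = n(E° − E)/0.0592 = 2(1.13 − 1.084)/0.0592 = 1.554, so Q = 35.8.
With Q = [Co²⁺]/[Hg²⁺] and the known concentrations, [Co²⁺] in the numerator gives [Co²⁺] = 0.0011 M.

0.0011 M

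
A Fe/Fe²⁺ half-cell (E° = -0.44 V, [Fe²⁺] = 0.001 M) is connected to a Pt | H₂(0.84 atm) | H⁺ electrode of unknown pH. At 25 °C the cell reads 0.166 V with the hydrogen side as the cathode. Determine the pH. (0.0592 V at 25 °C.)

E°_cell = 0.44 V and n = 2.
log Q = n(E° − E)/0.0592 = 2×(0.44 − 0.166)/0.0592 = 9.257.
With Q = [Fe²⁺]·P(H₂) / [H⁺]^2, solving for [H⁺] gives log[H⁺] = -6.166, so pH = 6.17.

pH = 6.17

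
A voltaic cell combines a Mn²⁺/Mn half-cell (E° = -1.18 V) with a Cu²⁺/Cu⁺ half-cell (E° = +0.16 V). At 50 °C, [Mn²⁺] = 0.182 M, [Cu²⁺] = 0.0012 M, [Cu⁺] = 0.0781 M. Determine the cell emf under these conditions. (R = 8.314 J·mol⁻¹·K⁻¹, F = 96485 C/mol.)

1.25 V

The Cu²⁺/Cu⁺ couple has the higher reduction potential and acts as the cathode, so E°_cell = +0.16 − (-1.18) = 1.34 V.
Balancing electrons gives n = 2; the reaction quotient is Q = [Mn²⁺]·[Cu⁺]^2/[Cu²⁺]^2 = 771.
E = E° − (RT/nF) ln Q = 1.34 − (8.314×323)/(2×96485) × (6.648) = 1.340 − 0.093 = 1.247 V.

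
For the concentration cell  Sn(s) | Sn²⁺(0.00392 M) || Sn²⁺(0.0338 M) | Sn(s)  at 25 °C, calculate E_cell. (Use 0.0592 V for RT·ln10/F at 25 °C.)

Both half-cells are Sn²⁺/Sn, so E°_cell = 0. The concentrated side is the cathode; the cell reaction moves Sn²⁺ from high to low concentration with n = 2.
Q = [Sn²⁺]_dilute/[Sn²⁺]_conc = 0.00392/0.0338 = 0.116.
E = 0 − (0.0592/2) log Q = −(0.0592/2)(-0.936) = 0.0277 V.

0.028 V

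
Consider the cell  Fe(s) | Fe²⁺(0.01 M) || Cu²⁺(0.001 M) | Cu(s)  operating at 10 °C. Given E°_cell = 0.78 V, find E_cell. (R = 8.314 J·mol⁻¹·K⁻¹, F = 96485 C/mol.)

Balancing electrons gives n = 2; the reaction quotient is Q = [Fe²⁺]/[Cu²⁺] = 10.0.
E = E° − (RT/nF) ln Q = 0.78 − (8.314×283)/(2×96485) × (2.303) = 0.780 − 0.028 = 0.752 V.

0.752 V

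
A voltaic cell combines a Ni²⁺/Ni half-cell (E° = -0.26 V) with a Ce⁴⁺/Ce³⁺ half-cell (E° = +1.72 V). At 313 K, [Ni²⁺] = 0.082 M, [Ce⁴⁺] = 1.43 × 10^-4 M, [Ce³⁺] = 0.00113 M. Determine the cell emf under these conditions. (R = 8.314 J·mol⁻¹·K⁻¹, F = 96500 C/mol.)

1.96 V

The Ce⁴⁺/Ce³⁺ couple has the higher reduction potential and acts as the cathode, so E°_cell = +1.72 − (-0.26) = 1.98 V.
Balancing electrons gives n = 2; the reaction quotient is Q = [Ni²⁺]·[Ce³⁺]^2/[Ce⁴⁺]^2 = 5.12.
E = E° − (RT/nF) ln Q = 1.98 − (8.314×313)/(2×96500) × (1.633) = 1.980 − 0.022 = 1.958 V.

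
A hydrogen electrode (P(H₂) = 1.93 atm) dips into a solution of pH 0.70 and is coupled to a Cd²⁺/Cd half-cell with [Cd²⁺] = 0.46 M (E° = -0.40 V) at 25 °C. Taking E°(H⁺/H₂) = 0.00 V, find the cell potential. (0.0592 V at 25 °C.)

The hydrogen couple is the cathode, so E°_cell = 0.40 V; n = 2.
[H⁺] = 10^(−0.70) = 0.20 M, and Q = [Cd²⁺]·P(H₂) / [H⁺]^2 = 22.3.
E = E° − (0.0592/2) log Q = 0.40 − (0.0592/2)(1.348) = 0.360 V.

0.36 V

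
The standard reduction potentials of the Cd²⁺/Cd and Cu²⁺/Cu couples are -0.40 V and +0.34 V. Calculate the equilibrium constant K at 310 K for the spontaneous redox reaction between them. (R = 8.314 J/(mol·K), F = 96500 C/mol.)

E°_cell = +0.34 − (-0.40) = 0.74 V, with n = 2 electrons transferred.
At equilibrium E = 0, so the Nernst equation gives ln K = nFE°/RT = (2)(96500)(0.74)/((8.314)(310)) = 55.41.
K = e^55.41 = 1.2 × 10^24.

1.2 × 10^24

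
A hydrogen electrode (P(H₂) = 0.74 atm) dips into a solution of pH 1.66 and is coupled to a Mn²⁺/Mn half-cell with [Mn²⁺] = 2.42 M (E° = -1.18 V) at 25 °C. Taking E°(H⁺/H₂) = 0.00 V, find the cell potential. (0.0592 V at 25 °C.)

The hydrogen couple is the cathode, so E°_cell = 1.18 V; n = 2.
[H⁺] = 10^(−1.66) = 0.022 M, and Q = [Mn²⁺]·P(H₂) / [H⁺]^2 = 3740.
E = E° − (0.0592/2) log Q = 1.18 − (0.0592/2)(3.573) = 1.074 V.

1.07 V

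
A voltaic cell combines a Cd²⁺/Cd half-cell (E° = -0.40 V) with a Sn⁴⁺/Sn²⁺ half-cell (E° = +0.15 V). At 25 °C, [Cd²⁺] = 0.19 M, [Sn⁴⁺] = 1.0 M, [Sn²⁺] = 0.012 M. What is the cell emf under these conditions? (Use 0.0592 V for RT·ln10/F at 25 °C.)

0.628 V

The Sn⁴⁺/Sn²⁺ couple has the higher reduction potential and acts as the cathode, so E°_cell = +0.15 − (-0.40) = 0.55 V.
Balancing electrons gives n = 2; the reaction quotient is Q = [Cd²⁺]·[Sn²⁺]/[Sn⁴⁺] = 0.00228.
At 25 °C, E = E° − (0.0592/n) log Q = 0.55 − (0.0592/2)(-2.642) = 0.550 + 0.078 = 0.628 V.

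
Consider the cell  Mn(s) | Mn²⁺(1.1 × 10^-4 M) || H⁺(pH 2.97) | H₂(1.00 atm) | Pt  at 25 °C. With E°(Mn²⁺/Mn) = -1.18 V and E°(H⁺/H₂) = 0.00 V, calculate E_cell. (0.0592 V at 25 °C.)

The hydrogen couple is the cathode, so E°_cell = 1.18 V; n = 2.
[H⁺] = 10^(−2.97) = 0.0011 M, and Q = [Mn²⁺]·P(H₂) / [H⁺]^2 = 95.8.
E = E° − (0.0592/2) log Q = 1.18 − (0.0592/2)(1.981) = 1.121 V.

1.12 V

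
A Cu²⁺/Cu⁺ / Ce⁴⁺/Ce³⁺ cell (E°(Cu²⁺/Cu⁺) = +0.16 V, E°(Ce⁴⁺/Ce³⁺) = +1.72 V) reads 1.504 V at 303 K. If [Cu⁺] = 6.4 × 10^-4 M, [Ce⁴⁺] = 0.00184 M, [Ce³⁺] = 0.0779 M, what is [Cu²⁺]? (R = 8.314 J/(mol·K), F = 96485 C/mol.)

From the Nernst equation, ln Q = nF(E° − E)/RT = 1×96485×(1.56 − 1.504)/(8.314×303) = 2.145, so Q = 8.54.
With Q = [Cu²⁺]·[Ce³⁺]/([Cu⁺]·[Ce⁴⁺]) and the known concentrations, [Cu²⁺] in the numerator gives [Cu²⁺] = 1.3 × 10^-4 M.

1.3 × 10^-4 M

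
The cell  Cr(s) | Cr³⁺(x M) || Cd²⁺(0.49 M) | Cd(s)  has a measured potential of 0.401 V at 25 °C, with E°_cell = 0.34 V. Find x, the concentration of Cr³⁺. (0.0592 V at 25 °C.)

2.8 × 10^-4 M

From the Nernst equation, log Q = n(E° − E)/0.0592 = 6(0.34 − 0.401)/0.0592 = -6.182, so Q = 6.57 × 10^-7.
With Q = [Cr³⁺]^2/[Cd²⁺]^3 and the known concentrations, [Cr³⁺]^2 in the numerator gives [Cr³⁺] = 2.8 × 10^-4 M.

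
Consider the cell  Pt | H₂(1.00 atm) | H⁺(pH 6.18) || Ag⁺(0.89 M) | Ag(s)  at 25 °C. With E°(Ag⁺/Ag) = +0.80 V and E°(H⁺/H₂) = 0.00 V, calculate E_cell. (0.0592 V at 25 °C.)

1.16 V

The Ag⁺/Ag couple is the cathode, so E°_cell = 0.80 V; n = 2.
[H⁺] = 10^(−6.18) = 6.6 × 10^-7 M, and Q = [H⁺]^2 / ([Ag⁺]^2·P(H₂)) = 5.51 × 10^-13.
E = E° − (0.0592/2) log Q = 0.80 − (0.0592/2)(-12.259) = 1.163 V.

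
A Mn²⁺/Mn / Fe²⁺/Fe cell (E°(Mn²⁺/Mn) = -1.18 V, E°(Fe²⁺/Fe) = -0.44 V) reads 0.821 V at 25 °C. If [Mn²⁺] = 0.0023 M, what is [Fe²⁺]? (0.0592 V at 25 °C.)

From the Nernst equation, log Q = n(E° − E)/0.0592 = 2(0.74 − 0.821)/0.0592 = -2.736, so Q = 0.00183.
With Q = [Mn²⁺]/[Fe²⁺] and the known concentrations, [Fe²⁺] in the denominator gives [Fe²⁺] = 1.3 M.

1.3 M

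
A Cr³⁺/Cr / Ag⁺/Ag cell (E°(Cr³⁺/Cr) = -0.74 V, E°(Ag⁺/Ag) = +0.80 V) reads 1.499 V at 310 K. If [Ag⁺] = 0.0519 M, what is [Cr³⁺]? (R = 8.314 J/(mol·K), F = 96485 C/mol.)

From the Nernst equation, ln Q = nF(E° − E)/RT = 3×96485×(1.54 − 1.499)/(8.314×310) = 4.605, so Q = 99.9.
With Q = [Cr³⁺]/[Ag⁺]^3 and the known concentrations, [Cr³⁺] in the numerator gives [Cr³⁺] = 0.014 M.

0.014 M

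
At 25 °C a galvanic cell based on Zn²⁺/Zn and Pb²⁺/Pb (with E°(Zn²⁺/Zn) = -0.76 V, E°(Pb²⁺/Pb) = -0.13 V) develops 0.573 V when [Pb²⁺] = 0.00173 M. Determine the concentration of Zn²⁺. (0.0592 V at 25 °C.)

0.15 M

From the Nernst equation, log Q = n(E° − E)/0.0592 = 2(0.63 − 0.573)/0.0592 = 1.926, so Q = 84.3.
With Q = [Zn²⁺]/[Pb²⁺] and the known concentrations, [Zn²⁺] in the numerator gives [Zn²⁺] = 0.15 M.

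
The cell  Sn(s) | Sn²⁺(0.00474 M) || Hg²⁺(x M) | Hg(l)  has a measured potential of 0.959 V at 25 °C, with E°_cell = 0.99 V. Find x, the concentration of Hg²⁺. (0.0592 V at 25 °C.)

4.3 × 10^-4 M

From the Nernst equation, log Q = n(E° − E)/0.0592 = 2(0.99 − 0.959)/0.0592 = 1.047, so Q = 11.2.
With Q = [Sn²⁺]/[Hg²⁺] and the known concentrations, [Hg²⁺] in the denominator gives [Hg²⁺] = 4.3 × 10^-4 M.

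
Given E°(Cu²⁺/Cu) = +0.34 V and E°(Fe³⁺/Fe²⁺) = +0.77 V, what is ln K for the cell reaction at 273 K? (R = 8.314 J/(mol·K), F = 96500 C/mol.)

ln K = 36.6

E°_cell = +0.77 − (+0.34) = 0.43 V, with n = 2 electrons transferred.
At equilibrium E = 0, so the Nernst equation gives ln K = nFE°/RT = (2)(96500)(0.43)/((8.314)(273)) = 36.56.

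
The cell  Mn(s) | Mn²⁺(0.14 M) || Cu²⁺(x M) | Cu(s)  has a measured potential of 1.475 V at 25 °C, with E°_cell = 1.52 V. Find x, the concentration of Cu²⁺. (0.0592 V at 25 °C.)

From the Nernst equation, log Q = n(E° − E)/0.0592 = 2(1.52 − 1.475)/0.0592 = 1.520, so Q = 33.1.
With Q = [Mn²⁺]/[Cu²⁺] and the known concentrations, [Cu²⁺] in the denominator gives [Cu²⁺] = 0.0042 M.

0.0042 M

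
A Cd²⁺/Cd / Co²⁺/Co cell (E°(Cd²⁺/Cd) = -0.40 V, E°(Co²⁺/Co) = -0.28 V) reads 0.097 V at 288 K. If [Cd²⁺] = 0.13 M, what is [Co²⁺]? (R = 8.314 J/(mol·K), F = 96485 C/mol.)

0.02 M

From the Nernst equation, ln Q = nF(E° − E)/RT = 2×96485×(0.12 − 0.097)/(8.314×288) = 1.854, so Q = 6.38.
With Q = [Cd²⁺]/[Co²⁺] and the known concentrations, [Co²⁺] in the denominator gives [Co²⁺] = 0.02 M.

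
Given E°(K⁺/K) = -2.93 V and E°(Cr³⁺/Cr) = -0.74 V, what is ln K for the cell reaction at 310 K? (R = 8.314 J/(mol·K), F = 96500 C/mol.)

E°_cell = -0.74 − (-2.93) = 2.19 V, with n = 3 electrons transferred.
At equilibrium E = 0, so the Nernst equation gives ln K = nFE°/RT = (3)(96500)(2.19)/((8.314)(310)) = 245.99.

ln K = 246.0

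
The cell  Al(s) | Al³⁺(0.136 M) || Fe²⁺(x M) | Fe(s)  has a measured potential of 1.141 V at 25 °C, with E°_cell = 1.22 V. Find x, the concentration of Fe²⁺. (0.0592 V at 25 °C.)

5.7 × 10^-4 M

From the Nernst equation, log Q = n(E° − E)/0.0592 = 6(1.22 − 1.141)/0.0592 = 8.007, so Q = 1.02 × 10^8.
With Q = [Al³⁺]^2/[Fe²⁺]^3 and the known concentrations, [Fe²⁺]^3 in the denominator gives [Fe²⁺] = 5.7 × 10^-4 M.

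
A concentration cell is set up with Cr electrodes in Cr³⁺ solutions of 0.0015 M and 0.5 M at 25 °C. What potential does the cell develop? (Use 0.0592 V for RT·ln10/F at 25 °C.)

0.050 V

Both half-cells are Cr³⁺/Cr, so E°_cell = 0. The concentrated side is the cathode; the cell reaction moves Cr³⁺ from high to low concentration with n = 3.
Q = [Cr³⁺]_dilute/[Cr³⁺]_conc = 0.0015/0.5 = 0.00300.
E = 0 − (0.0592/3) log Q = −(0.0592/3)(-2.523) = 0.0498 V.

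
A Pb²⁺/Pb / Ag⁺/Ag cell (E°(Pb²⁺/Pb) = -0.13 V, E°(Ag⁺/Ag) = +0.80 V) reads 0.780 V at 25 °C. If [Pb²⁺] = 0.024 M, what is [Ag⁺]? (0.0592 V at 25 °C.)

From the Nernst equation, log Q = n(E° − E)/0.0592 = 2(0.93 − 0.780)/0.0592 = 5.068, so Q = 1.17 × 10^5.
With Q = [Pb²⁺]/[Ag⁺]^2 and the known concentrations, [Ag⁺]^2 in the denominator gives [Ag⁺] = 4.5 × 10^-4 M.

4.5 × 10^-4 M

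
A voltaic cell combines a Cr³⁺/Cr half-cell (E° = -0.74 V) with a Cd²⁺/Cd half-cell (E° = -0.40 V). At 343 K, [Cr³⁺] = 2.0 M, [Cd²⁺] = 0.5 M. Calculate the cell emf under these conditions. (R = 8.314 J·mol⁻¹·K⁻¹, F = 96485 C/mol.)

0.323 V

The Cd²⁺/Cd couple has the higher reduction potential and acts as the cathode, so E°_cell = -0.40 − (-0.74) = 0.34 V.
Balancing electrons gives n = 6; the reaction quotient is Q = [Cr³⁺]^2/[Cd²⁺]^3 = 32.0.
E = E° − (RT/nF) ln Q = 0.34 − (8.314×343)/(6×96485) × (3.466) = 0.340 − 0.017 = 0.323 V.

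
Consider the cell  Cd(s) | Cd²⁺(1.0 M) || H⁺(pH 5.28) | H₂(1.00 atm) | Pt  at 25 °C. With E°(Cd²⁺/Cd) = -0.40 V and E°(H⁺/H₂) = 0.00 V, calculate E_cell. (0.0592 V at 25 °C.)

The hydrogen couple is the cathode, so E°_cell = 0.40 V; n = 2.
[H⁺] = 10^(−5.28) = 5.2 × 10^-6 M, and Q = [Cd²⁺]·P(H₂) / [H⁺]^2 = 3.63 × 10^10.
E = E° − (0.0592/2) log Q = 0.40 − (0.0592/2)(10.560) = 0.087 V.

0.087 V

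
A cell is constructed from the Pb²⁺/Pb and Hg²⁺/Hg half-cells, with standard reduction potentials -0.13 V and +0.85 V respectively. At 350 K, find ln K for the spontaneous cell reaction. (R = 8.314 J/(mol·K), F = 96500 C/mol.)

ln K = 65.0

E°_cell = +0.85 − (-0.13) = 0.98 V, with n = 2 electrons transferred.
At equilibrium E = 0, so the Nernst equation gives ln K = nFE°/RT = (2)(96500)(0.98)/((8.314)(350)) = 65.00.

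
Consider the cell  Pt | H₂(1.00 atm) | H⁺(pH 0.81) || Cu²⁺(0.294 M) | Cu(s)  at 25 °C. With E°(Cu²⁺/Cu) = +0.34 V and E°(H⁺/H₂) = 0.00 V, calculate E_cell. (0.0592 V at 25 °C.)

The Cu²⁺/Cu couple is the cathode, so E°_cell = 0.34 V; n = 2.
[H⁺] = 10^(−0.81) = 0.15 M, and Q = [H⁺]^2 / ([Cu²⁺]·P(H₂)) = 0.0816.
E = E° − (0.0592/2) log Q = 0.34 − (0.0592/2)(-1.088) = 0.372 V.

0.37 V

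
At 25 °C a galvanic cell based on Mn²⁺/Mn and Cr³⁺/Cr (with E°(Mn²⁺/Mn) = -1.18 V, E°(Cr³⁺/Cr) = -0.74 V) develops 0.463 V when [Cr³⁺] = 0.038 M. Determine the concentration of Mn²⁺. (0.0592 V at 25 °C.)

0.019 M

From the Nernst equation, log Q = n(E° − E)/0.0592 = 6(0.44 − 0.463)/0.0592 = -2.331, so Q = 0.00467.
With Q = [Mn²⁺]^3/[Cr³⁺]^2 and the known concentrations, [Mn²⁺]^3 in the numerator gives [Mn²⁺] = 0.019 M.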